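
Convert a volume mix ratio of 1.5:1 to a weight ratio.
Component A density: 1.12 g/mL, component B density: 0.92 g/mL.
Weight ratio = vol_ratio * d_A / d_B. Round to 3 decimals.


= 1.5 * 1.12 / 0.92 = 1.826

1.826


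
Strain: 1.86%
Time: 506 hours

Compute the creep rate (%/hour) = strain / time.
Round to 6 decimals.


Creep rate = 1.86 / 506
= 0.003676 %/h

0.003676


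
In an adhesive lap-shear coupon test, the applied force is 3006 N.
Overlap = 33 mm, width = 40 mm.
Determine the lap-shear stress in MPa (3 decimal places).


stress = F / (overlap * width)
= 3006 / (33 * 40)
= 2.277 MPa

2.277


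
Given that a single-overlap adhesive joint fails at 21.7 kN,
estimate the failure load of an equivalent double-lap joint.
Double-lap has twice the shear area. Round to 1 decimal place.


Double-lap factor = 2
Expected load = 21.7 * 2 = 43.4 kN

43.4


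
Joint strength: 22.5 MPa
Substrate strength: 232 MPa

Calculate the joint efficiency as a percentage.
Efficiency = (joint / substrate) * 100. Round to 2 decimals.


Efficiency = (22.5 / 232) * 100 = 9.70%

9.70


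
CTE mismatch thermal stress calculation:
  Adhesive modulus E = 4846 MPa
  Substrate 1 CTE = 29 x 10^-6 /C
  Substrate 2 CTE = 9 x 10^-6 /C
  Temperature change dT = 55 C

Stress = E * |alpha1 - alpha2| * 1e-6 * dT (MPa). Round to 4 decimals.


delta_alpha = |29 - 9| = 20 x 10^-6/C
Stress = 4846 * 20e-6 * 55
= 5.3306 MPa

5.3306


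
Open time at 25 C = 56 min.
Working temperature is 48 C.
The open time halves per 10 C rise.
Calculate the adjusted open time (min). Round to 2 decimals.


factor = 2^((48 - 25) / 10) = 4.9246
ot = 56 / 4.9246 = 11.37 min

11.37


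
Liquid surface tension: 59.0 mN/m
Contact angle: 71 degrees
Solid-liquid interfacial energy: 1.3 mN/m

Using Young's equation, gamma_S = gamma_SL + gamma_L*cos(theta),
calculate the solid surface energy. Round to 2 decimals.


gamma_S = 1.3 + 59.0 * cos(71)
= 20.51 mN/m

20.51


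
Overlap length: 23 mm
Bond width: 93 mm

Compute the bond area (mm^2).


Bond area = 23 * 93 = 2139 mm^2

2139


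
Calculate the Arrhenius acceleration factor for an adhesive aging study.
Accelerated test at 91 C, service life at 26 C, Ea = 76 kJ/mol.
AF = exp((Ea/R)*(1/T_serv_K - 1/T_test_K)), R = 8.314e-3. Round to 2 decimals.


T_test = 364.15 K, T_serv = 299.15 K
Ea/R = 76 / 0.008314 = 9141.21
AF = exp(9141.21 * (1/299.15 - 1/364.15))
= 233.79

233.79


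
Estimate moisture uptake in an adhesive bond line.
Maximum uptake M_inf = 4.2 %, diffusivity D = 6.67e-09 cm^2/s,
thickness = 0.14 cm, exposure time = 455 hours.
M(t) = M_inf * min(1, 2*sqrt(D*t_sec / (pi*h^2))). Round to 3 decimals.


Convert time: 455 h = 1638000 s
ratio = min(1, 2*sqrt(6.67e-09*1638000/(pi*0.14^2)))
= 0.842455
M(t) = 4.2 * 0.842455 = 3.538%

3.538


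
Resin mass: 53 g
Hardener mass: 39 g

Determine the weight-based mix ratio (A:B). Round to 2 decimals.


Ratio = 53 / 39 = 1.36

1.36


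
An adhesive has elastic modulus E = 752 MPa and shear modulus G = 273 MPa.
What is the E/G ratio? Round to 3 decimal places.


E/G = 752 / 273 = 2.755

2.755


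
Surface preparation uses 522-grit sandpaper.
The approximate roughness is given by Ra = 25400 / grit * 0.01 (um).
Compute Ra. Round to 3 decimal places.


Ra = 25400 / 522 * 0.01
= 254 / 522
= 0.487 um

0.487


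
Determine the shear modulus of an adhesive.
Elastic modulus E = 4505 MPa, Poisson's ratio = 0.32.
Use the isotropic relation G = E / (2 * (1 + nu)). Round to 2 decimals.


G = 4505 / (2*(1+0.32)) = 4505 / 2.64
= 1706.44 MPa

1706.44


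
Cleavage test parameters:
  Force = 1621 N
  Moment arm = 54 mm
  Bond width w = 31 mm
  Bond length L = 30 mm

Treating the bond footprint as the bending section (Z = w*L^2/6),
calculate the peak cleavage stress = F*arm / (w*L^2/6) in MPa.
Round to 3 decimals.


M = 1621 * 54 = 87534 N*mm
Z = 31 * 30^2 / 6 = 27900 / 6 mm^3
sigma = M / Z = 6 * 87534 / 27900 = 525204 / 27900
= 18.825 MPa

18.825


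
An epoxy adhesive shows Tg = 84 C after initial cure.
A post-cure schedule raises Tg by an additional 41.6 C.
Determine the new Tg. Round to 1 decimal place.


New Tg = 84 + 41.6
= 125.6 C

125.6


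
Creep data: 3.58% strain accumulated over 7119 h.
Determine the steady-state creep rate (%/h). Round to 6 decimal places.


Rate = 3.58 / 7119 = 0.000503 %/h

0.000503


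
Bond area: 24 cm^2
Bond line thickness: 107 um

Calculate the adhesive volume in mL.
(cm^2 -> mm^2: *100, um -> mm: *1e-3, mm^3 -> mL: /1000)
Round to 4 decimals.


V = 24*100 * 107*1e-3 / 1000
= 0.2568 mL

0.2568


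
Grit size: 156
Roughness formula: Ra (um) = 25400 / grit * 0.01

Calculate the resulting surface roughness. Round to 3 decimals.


Ra = 25400 / 156 * 0.01
= 1.628 um

1.628


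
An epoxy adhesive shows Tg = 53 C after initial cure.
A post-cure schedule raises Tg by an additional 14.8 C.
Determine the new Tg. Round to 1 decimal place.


New Tg = 53 + 14.8
= 67.8 C

67.8


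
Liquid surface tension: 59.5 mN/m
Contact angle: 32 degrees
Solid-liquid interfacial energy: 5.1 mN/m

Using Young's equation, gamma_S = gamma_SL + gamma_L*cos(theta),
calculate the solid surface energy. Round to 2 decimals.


gamma_S = 5.1 + 59.5 * cos(32)
= 55.56 mN/m

55.56


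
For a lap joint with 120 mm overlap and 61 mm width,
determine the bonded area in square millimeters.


Area = 120 * 61 = 7320 mm^2

7320


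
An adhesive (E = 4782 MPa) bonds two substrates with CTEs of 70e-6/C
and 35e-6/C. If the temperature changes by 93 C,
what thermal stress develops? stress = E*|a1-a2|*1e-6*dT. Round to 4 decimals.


Stress = 4782 * |70 - 35| * 1e-6 * 93
= 15.5654 MPa

15.5654


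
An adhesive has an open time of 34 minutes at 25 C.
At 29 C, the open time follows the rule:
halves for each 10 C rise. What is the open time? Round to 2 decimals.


Factor = 2^((29-25)/10) = 1.3195
Open time = 34 / 1.3195 = 25.77 min

25.77


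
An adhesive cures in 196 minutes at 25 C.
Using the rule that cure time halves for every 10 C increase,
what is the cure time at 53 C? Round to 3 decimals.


Factor = 2^((53 - 25) / 10) = 6.9644
Cure time = 196 / 6.9644
= 28.143 minutes

28.143


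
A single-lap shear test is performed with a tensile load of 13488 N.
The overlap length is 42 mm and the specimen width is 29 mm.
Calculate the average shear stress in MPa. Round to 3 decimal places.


Shear stress = F / (overlap * width)
= 13488 / (42 * 29)
= 13488 / 1218
= 11.074 MPa

11.074


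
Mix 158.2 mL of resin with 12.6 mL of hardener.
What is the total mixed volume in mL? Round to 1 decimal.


Total = 158.2 + 12.6 = 170.8 mL

170.8


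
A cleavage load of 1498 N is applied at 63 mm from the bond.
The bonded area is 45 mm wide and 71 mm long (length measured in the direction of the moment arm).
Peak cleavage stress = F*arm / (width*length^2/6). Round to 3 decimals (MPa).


Moment = 1498 * 63 = 94374 N*mm
Section modulus = 45 * 5041 / 6 = 226845 / 6 mm^3
Stress = 94374 / (226845 / 6) = 566244 / 226845
= 2.496 MPa

2.496


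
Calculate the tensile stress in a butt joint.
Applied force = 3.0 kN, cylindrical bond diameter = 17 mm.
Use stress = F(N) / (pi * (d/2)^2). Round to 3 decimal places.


A = pi * 8.5^2 = 226.9801 mm^2
sigma = 3000.0 / 226.9801 = 13.217 MPa

13.217


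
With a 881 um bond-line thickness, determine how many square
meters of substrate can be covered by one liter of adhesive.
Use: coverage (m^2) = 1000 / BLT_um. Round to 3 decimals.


Coverage = 1000 / 881 = 1.135 m^2

1.135


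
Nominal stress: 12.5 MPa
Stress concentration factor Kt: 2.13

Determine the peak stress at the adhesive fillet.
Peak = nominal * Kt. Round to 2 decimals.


Peak stress = 12.5 * 2.13
= 26.63 MPa

26.63


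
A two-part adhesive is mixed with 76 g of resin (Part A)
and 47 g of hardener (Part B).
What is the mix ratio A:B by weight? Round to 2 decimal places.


Mix ratio = mass_A / mass_B
= 76 / 47
= 1.62

1.62


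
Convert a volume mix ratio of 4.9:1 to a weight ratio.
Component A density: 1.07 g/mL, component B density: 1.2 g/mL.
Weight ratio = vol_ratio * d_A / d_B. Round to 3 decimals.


= 4.9 * 1.07 / 1.2 = 4.369

4.369


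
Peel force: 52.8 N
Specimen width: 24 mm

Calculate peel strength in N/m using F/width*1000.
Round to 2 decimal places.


Peel strength = 52.8 / 24 * 1000 = 2200.00 N/m

2200.00


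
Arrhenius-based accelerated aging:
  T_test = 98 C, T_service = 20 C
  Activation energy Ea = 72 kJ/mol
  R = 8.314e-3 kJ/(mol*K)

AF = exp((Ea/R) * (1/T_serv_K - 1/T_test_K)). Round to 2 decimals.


T_test_K = 371.15, T_serv_K = 293.15
AF = exp((72/8.314e-3) * (1/293.15 - 1/371.15))
= 496.89

496.89


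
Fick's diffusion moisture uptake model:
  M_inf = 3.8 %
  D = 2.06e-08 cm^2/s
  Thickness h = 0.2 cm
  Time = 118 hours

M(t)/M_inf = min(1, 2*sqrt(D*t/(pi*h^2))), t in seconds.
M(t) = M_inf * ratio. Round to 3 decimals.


t_sec = 118 * 3600 = 424800
ratio = 2*sqrt(2.06e-08*424800/(pi*0.2^2))
= min(1, 0.527778)
= 0.527778
M(t) = 3.8 * 0.527778 = 2.006 %

2.006


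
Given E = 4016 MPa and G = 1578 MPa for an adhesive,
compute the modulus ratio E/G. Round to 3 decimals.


E/G ratio = 4016 / 1578 = 2.545

2.545


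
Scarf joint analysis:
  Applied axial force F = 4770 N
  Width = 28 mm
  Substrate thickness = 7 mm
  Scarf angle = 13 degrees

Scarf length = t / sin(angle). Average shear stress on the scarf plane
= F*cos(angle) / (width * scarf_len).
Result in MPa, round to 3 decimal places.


Scarf length = 7 / sin(13 deg) = 31.1179 mm
cos(13 deg) = 0.974370
Shear = 4770 * 0.974370 / (28 * 31.1179)
= 5.334 MPa

5.334


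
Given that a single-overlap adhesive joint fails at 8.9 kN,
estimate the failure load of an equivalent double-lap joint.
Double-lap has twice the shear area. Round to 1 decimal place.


Double-lap factor = 2
Expected load = 8.9 * 2 = 17.8 kN

17.8


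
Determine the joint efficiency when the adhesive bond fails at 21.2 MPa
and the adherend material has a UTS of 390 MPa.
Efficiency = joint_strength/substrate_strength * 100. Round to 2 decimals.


Joint efficiency = 21.2 / 390 * 100
= 5.44%

5.44


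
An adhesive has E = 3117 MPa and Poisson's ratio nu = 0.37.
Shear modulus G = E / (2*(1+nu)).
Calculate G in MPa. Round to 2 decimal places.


G = 3117 / (2*(1+0.37))
= 3117 / 2.74
= 1137.59 MPa

1137.59


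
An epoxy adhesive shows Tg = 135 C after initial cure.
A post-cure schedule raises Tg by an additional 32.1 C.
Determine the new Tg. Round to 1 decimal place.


New Tg = 135 + 32.1
= 167.1 C

167.1


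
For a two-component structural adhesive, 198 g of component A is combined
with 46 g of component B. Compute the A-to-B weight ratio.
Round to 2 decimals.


Weight ratio A:B = 198 / 46
= 4.30

4.30


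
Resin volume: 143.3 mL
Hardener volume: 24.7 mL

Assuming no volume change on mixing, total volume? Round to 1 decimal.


V_total = 143.3 + 24.7 = 168.0 mL

168.0


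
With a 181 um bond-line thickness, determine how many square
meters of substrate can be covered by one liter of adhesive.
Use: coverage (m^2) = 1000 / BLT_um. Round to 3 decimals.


Coverage = 1000 / 181 = 5.525 m^2

5.525


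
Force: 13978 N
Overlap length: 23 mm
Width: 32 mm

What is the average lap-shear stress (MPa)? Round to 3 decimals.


Average shear stress = F / (overlap * width)
= 13978 / (23 * 32)
= 18.992 MPa

18.992


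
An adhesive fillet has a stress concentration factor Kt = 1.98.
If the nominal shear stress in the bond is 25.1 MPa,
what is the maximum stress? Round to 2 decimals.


Max stress = 25.1 * 1.98 = 49.70 MPa

49.70


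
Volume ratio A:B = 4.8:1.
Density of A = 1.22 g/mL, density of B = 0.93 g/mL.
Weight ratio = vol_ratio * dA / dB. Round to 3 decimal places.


Wt ratio = 4.8 * 1.22 / 0.93
= 6.297

6.297


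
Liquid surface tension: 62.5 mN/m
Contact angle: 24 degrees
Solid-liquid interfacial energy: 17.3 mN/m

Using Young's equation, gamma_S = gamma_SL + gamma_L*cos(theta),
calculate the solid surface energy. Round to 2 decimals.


gamma_S = 17.3 + 62.5 * cos(24)
= 74.40 mN/m

74.40


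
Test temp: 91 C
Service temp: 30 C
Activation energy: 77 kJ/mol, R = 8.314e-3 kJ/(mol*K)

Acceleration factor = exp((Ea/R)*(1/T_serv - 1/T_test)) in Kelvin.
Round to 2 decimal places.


AF = exp((77/0.008314)*(1/303.15 - 1/364.15))
= 166.95

166.95


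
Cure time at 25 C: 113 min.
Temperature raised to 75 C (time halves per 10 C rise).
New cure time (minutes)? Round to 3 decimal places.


Acceleration factor = 2^(50/10) = 32.0000
New time = 113 / 32.0000 = 3.531 min

3.531


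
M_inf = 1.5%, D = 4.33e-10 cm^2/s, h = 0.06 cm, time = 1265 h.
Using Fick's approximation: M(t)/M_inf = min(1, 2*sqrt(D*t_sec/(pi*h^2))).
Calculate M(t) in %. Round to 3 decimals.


t = 4554000 s
ratio = min(1, 2*sqrt(4.33e-10*4554000/(pi*0.0036)))
= 0.835111
M(t) = 1.5 * 0.835111 = 1.253%

1.253


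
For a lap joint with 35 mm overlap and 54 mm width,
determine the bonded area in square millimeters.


Area = 35 * 54 = 1890 mm^2

1890


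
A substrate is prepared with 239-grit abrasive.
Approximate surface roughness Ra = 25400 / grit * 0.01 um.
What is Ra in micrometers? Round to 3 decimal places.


Ra = 25400 / 239 * 0.01 = 1.063 um

1.063


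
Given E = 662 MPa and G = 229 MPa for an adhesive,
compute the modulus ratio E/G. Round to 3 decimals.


E/G ratio = 662 / 229 = 2.891

2.891


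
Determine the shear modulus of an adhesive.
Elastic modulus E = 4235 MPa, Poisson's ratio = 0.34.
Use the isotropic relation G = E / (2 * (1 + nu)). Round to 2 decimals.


G = 4235 / (2*(1+0.34)) = 4235 / 2.68
= 1580.22 MPa

1580.22


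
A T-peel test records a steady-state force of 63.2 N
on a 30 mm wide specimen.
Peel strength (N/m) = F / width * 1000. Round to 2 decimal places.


Peel strength = 63.2 / 30 * 1000
= 2106.67 N/m

2106.67


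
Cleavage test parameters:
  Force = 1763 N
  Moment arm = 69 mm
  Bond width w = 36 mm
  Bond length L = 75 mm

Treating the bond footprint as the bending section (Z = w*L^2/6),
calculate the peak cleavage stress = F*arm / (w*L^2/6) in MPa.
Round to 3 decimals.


M = 1763 * 69 = 121647 N*mm
Z = 36 * 75^2 / 6 = 202500 / 6 mm^3
sigma = M / Z = 6 * 121647 / 202500 = 729882 / 202500
= 3.604 MPa

3.604


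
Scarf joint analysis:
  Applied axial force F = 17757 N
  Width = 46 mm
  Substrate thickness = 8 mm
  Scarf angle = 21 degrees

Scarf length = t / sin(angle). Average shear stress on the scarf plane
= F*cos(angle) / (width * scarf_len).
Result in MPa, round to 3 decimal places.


Scarf length = 8 / sin(21 deg) = 22.3234 mm
cos(21 deg) = 0.933580
Shear = 17757 * 0.933580 / (46 * 22.3234)
= 16.144 MPa

16.144


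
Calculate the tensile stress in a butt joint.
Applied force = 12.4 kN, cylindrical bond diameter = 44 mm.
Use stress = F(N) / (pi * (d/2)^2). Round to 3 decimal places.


A = pi * 22.0^2 = 1520.5308 mm^2
sigma = 12400.0 / 1520.5308 = 8.155 MPa

8.155


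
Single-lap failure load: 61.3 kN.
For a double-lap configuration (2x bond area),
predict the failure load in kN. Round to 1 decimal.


Failure load = 61.3 * 2 = 122.6 kN

122.6


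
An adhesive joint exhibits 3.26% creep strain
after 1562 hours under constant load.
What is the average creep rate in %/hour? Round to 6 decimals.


Creep rate = strain / time
= 3.26 / 1562
= 0.002087 %/h

0.002087


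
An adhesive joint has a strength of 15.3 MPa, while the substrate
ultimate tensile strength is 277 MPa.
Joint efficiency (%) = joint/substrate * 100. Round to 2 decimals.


Efficiency = 15.3 / 277 * 100
= 5.52%

5.52


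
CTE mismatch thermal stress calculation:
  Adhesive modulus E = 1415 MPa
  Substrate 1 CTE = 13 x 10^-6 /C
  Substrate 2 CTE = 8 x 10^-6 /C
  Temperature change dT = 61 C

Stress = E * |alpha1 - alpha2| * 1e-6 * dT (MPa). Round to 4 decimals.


delta_alpha = |13 - 8| = 5 x 10^-6/C
Stress = 1415 * 5e-6 * 61
= 0.4316 MPa

0.4316


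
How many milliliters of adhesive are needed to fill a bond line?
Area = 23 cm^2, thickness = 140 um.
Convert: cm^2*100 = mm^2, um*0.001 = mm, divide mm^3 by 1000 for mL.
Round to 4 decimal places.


= (23 * 100) * (140 * 0.001) / 1000
= 0.3220 mL

0.3220


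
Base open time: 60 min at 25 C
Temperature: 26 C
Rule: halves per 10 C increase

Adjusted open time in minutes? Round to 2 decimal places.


Acceleration = 2^((26-25)/10) = 1.0718
Open time = 60 / 1.0718 = 55.98 min

55.98


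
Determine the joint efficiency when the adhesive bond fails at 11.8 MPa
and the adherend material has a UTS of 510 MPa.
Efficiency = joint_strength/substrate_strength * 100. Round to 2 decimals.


Joint efficiency = 11.8 / 510 * 100
= 2.31%

2.31


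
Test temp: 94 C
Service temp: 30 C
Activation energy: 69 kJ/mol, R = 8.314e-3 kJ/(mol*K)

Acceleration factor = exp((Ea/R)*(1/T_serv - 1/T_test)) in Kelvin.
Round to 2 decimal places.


AF = exp((69/0.008314)*(1/303.15 - 1/367.15))
= 118.18

118.18


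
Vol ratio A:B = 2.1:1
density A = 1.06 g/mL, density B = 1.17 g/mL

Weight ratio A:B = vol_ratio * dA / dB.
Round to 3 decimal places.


Weight ratio = 2.1 * 1.06 / 1.17
= 1.903

1.903


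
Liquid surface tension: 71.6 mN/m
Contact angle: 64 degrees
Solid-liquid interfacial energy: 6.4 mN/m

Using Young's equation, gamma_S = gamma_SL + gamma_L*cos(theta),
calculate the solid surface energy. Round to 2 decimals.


gamma_S = 6.4 + 71.6 * cos(64)
= 37.79 mN/m

37.79


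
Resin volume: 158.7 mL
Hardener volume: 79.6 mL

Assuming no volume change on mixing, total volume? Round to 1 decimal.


V_total = 158.7 + 79.6 = 238.3 mL

238.3


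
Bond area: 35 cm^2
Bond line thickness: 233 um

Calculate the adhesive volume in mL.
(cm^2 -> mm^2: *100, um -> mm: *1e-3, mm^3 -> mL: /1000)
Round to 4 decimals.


V = 35*100 * 233*1e-3 / 1000
= 0.8155 mL

0.8155


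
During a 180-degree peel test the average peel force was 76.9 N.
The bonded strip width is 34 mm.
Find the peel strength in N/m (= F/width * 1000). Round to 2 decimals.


Peel strength = F/width * 1000
= 76.9 / 34 * 1000
= 2261.76 N/m

2261.76


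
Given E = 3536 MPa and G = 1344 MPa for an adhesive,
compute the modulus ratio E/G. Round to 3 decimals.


E/G ratio = 3536 / 1344 = 2.631

2.631


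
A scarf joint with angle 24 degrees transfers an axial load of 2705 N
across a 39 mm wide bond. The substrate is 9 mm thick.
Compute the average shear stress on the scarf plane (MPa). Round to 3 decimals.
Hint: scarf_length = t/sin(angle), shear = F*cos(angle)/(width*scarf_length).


scarf_length = 9 / sin(24 deg) = 22.1273 mm
cos(24 deg) = 0.913545
shear stress = 2705 * 0.913545 / (39 * 22.1273)
= 2.864 MPa

2.864


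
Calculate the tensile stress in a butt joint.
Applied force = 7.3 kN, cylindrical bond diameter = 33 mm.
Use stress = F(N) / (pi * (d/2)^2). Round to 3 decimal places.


A = pi * 16.5^2 = 855.2986 mm^2
sigma = 7300.0 / 855.2986 = 8.535 MPa

8.535


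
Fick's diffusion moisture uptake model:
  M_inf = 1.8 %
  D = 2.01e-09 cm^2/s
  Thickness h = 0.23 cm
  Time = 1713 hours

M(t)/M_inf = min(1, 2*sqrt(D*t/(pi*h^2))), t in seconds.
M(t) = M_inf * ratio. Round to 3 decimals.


t_sec = 1713 * 3600 = 6166800
ratio = 2*sqrt(2.01e-09*6166800/(pi*0.23^2))
= min(1, 0.546204)
= 0.546204
M(t) = 1.8 * 0.546204 = 0.983 %

0.983


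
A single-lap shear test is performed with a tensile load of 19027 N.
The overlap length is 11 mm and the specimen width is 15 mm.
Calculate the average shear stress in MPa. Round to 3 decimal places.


Shear stress = F / (overlap * width)
= 19027 / (11 * 15)
= 19027 / 165
= 115.315 MPa

115.315


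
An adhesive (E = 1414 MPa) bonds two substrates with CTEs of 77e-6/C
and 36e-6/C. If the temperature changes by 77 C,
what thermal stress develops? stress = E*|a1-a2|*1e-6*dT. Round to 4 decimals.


Stress = 1414 * |77 - 36| * 1e-6 * 77
= 4.4640 MPa

4.4640


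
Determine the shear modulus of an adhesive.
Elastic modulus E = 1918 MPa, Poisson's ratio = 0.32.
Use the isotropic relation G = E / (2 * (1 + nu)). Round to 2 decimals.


G = 1918 / (2*(1+0.32)) = 1918 / 2.64
= 726.52 MPa

726.52


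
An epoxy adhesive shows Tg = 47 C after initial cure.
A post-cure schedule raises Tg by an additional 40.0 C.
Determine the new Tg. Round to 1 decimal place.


New Tg = 47 + 40.0
= 87.0 C

87.0


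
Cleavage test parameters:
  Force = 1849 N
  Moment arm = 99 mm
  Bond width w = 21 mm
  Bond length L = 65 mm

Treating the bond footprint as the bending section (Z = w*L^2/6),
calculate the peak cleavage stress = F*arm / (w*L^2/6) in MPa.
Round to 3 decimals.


M = 1849 * 99 = 183051 N*mm
Z = 21 * 65^2 / 6 = 88725 / 6 mm^3
sigma = M / Z = 6 * 183051 / 88725 = 1098306 / 88725
= 12.379 MPa

12.379


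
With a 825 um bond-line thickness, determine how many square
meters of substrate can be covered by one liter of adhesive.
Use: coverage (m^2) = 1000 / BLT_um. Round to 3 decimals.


Coverage = 1000 / 825 = 1.212 m^2

1.212


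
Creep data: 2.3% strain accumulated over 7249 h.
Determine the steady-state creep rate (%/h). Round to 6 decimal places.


Rate = 2.3 / 7249 = 0.000317 %/h

0.000317


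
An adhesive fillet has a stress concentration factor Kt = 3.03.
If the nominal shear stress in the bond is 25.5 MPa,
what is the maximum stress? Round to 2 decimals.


Max stress = 25.5 * 3.03 = 77.27 MPa

77.27


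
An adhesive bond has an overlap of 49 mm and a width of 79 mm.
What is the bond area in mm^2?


Bond area = overlap * width
= 49 * 79
= 3871 mm^2

3871


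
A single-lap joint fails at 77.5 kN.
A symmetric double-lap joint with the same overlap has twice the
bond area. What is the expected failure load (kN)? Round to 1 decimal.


Double-lap load = 2 * 77.5 = 155.0 kN

155.0


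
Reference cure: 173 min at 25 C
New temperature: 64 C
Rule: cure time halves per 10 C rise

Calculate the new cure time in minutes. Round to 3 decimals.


factor = 2^((64-25)/10) = 14.9285
t_new = 173 / 14.9285 = 11.589 min

11.589


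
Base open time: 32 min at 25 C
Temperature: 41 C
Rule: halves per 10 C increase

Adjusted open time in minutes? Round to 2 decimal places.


Acceleration = 2^((41-25)/10) = 3.0314
Open time = 32 / 3.0314 = 10.56 min

10.56


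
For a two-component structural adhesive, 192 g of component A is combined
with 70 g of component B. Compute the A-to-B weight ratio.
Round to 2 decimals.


Weight ratio A:B = 192 / 70
= 2.74

2.74


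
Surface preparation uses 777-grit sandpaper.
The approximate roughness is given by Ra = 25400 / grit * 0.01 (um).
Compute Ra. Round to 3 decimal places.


Ra = 25400 / 777 * 0.01
= 254 / 777
= 0.327 um

0.327


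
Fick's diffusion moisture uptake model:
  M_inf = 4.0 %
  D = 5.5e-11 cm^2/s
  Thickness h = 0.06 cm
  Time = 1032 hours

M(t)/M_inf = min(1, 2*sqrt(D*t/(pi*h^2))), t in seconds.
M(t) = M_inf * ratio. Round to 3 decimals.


t_sec = 1032 * 3600 = 3715200
ratio = 2*sqrt(5.5e-11*3715200/(pi*0.06^2))
= min(1, 0.268829)
= 0.268829
M(t) = 4.0 * 0.268829 = 1.075 %

1.075


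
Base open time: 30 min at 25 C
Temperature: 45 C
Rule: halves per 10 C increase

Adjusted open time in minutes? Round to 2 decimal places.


Acceleration = 2^((45-25)/10) = 4.0000
Open time = 30 / 4.0000 = 7.50 min

7.50


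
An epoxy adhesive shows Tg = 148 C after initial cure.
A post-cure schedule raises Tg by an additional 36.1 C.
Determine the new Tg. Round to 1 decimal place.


New Tg = 148 + 36.1
= 184.1 C

184.1


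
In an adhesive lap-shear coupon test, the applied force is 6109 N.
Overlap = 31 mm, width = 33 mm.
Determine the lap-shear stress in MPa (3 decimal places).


stress = F / (overlap * width)
= 6109 / (31 * 33)
= 5.972 MPa

5.972


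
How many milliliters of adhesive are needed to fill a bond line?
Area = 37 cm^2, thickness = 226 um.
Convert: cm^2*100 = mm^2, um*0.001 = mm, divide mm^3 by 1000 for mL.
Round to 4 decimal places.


= (37 * 100) * (226 * 0.001) / 1000
= 0.8362 mL

0.8362


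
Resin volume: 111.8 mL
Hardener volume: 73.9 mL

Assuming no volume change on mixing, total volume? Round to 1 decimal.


V_total = 111.8 + 73.9 = 185.7 mL

185.7


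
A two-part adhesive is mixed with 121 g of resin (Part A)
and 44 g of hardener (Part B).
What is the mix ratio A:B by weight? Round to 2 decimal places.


Mix ratio = mass_A / mass_B
= 121 / 44
= 2.75

2.75


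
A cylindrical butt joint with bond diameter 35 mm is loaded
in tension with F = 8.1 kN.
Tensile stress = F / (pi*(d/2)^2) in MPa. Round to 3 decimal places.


Area = pi * (35/2)^2 = 962.1128 mm^2
Stress = 8.1*1000 / 962.1128
= 8.419 MPa

8.419


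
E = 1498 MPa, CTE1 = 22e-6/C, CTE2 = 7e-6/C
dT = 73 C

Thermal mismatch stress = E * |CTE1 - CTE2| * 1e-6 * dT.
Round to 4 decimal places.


= 1498 * 15e-6 * 73
= 1.6403 MPa

1.6403


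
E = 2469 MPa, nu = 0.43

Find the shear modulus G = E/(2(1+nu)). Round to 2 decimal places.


G = 2469 / (2 * 1.43)
= 863.29 MPa

863.29


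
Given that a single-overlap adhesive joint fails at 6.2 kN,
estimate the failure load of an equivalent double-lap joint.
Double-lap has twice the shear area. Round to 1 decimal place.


Double-lap factor = 2
Expected load = 6.2 * 2 = 12.4 kN

12.4


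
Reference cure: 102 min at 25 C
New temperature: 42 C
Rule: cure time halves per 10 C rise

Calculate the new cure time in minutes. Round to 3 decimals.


factor = 2^((42-25)/10) = 3.2490
t_new = 102 / 3.2490 = 31.394 min

31.394


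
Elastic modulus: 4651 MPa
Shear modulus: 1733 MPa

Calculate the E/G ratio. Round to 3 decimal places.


E / G = 4651 / 1733 = 2.684

2.684


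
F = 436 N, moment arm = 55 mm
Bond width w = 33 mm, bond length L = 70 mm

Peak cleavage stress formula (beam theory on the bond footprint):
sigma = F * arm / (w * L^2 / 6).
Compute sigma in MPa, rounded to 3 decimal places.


sigma = (436 * 55) / (33 * 4900 / 6)
= 23980 * 6 / 161700
= 143880 / 161700
= 0.890 MPa

0.890


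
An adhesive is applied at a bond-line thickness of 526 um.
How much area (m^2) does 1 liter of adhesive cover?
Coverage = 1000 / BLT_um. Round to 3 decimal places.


Coverage = 1000 / 526 = 1.901 m^2

1.901


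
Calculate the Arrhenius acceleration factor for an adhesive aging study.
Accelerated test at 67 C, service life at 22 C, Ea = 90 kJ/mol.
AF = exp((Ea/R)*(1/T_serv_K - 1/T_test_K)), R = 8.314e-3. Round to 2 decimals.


T_test = 340.15 K, T_serv = 295.15 K
Ea/R = 90 / 0.008314 = 10825.11
AF = exp(10825.11 * (1/295.15 - 1/340.15))
= 128.01

128.01


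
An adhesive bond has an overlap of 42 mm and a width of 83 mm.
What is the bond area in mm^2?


Bond area = overlap * width
= 42 * 83
= 3486 mm^2

3486


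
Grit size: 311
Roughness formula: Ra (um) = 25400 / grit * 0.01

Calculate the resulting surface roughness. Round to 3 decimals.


Ra = 25400 / 311 * 0.01
= 0.817 um

0.817


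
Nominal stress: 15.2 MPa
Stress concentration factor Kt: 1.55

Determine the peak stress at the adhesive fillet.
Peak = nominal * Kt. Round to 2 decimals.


Peak stress = 15.2 * 1.55
= 23.56 MPa

23.56


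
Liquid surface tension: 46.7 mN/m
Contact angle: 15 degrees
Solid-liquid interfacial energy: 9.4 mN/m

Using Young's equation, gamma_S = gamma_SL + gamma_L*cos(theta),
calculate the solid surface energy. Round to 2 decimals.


gamma_S = 9.4 + 46.7 * cos(15)
= 54.51 mN/m

54.51


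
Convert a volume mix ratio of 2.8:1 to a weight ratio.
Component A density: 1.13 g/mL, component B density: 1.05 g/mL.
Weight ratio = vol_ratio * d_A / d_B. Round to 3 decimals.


= 2.8 * 1.13 / 1.05 = 3.013

3.013


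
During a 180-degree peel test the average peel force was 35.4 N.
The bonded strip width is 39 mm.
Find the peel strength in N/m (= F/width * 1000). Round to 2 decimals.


Peel strength = F/width * 1000
= 35.4 / 39 * 1000
= 907.69 N/m

907.69


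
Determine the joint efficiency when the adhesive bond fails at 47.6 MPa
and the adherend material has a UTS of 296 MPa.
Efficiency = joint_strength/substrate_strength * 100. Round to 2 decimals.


Joint efficiency = 47.6 / 296 * 100
= 16.08%

16.08


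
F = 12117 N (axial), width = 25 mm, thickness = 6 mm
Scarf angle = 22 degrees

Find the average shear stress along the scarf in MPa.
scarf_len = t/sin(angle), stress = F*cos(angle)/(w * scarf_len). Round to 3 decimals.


scarf_len = 6/sin(22 deg) = 16.0168
cos(22 deg) = 0.927184
stress = 12117*0.927184/(25*16.0168) = 28.057 MPa

28.057


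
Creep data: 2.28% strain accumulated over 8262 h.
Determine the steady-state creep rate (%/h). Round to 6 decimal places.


Rate = 2.28 / 8262 = 0.000276 %/h

0.000276


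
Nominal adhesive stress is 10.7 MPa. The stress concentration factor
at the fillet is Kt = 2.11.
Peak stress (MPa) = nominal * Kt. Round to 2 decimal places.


Peak = 10.7 * 2.11 = 22.58 MPa

22.58


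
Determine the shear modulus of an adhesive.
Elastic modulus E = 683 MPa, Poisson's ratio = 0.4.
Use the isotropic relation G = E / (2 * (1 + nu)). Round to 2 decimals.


G = 683 / (2*(1+0.4)) = 683 / 2.80
= 243.93 MPa

243.93


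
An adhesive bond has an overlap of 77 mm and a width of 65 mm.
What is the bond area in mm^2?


Bond area = overlap * width
= 77 * 65
= 5005 mm^2

5005


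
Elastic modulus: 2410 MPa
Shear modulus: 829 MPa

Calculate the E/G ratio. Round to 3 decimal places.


E / G = 2410 / 829 = 2.907

2.907


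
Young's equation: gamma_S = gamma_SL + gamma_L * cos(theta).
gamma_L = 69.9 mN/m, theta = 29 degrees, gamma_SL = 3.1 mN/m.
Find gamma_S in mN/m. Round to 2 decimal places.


cos(29 deg) = 0.874620
gamma_S = 3.1 + 69.9 * 0.874620
= 64.24 mN/m

64.24


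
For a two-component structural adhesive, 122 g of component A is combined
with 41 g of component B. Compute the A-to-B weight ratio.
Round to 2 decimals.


Weight ratio A:B = 122 / 41
= 2.98

2.98


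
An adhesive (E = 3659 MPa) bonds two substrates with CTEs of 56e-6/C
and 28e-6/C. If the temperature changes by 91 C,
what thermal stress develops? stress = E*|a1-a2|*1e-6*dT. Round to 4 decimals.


Stress = 3659 * |56 - 28| * 1e-6 * 91
= 9.3231 MPa

9.3231


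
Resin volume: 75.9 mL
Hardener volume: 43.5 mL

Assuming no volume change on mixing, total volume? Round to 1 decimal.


V_total = 75.9 + 43.5 = 119.4 mL

119.4


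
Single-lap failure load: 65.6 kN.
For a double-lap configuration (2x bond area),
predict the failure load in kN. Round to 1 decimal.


Failure load = 65.6 * 2 = 131.2 kN

131.2


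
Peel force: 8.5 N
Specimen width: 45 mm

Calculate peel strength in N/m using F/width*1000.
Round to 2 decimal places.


Peel strength = 8.5 / 45 * 1000 = 188.89 N/m

188.89


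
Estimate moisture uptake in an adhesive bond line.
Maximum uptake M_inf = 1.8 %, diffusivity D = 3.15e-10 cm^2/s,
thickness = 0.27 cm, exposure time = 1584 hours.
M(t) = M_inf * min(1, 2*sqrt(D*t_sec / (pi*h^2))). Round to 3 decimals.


Convert time: 1584 h = 5702400 s
ratio = min(1, 2*sqrt(3.15e-10*5702400/(pi*0.27^2)))
= 0.177123
M(t) = 1.8 * 0.177123 = 0.319%

0.319


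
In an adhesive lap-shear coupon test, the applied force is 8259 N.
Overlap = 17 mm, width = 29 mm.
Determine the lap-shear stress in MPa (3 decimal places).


stress = F / (overlap * width)
= 8259 / (17 * 29)
= 16.753 MPa

16.753


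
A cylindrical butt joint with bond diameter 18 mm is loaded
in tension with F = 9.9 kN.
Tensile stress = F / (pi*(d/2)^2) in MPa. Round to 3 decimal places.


Area = pi * (18/2)^2 = 254.4690 mm^2
Stress = 9.9*1000 / 254.4690
= 38.905 MPa

38.905


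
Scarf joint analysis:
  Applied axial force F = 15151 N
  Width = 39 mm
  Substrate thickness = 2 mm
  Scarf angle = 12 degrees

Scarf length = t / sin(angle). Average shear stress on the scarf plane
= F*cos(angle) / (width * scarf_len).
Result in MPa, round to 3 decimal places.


Scarf length = 2 / sin(12 deg) = 9.6195 mm
cos(12 deg) = 0.978148
Shear = 15151 * 0.978148 / (39 * 9.6195)
= 39.503 MPa

39.503


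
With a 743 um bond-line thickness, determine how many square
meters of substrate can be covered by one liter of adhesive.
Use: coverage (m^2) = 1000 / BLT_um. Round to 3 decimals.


Coverage = 1000 / 743 = 1.346 m^2

1.346


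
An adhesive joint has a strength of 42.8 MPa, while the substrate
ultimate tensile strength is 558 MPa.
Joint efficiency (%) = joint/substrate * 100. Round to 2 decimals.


Efficiency = 42.8 / 558 * 100
= 7.67%

7.67


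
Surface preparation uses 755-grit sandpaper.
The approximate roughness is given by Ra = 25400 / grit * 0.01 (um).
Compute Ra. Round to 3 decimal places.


Ra = 25400 / 755 * 0.01
= 254 / 755
= 0.336 um

0.336


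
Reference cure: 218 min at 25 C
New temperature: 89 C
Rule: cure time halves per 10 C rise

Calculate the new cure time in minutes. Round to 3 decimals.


factor = 2^((89-25)/10) = 84.4485
t_new = 218 / 84.4485 = 2.581 min

2.581


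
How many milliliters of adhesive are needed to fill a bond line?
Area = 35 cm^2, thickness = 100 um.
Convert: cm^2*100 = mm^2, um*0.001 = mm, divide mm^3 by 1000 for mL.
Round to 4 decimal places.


= (35 * 100) * (100 * 0.001) / 1000
= 0.3500 mL

0.3500


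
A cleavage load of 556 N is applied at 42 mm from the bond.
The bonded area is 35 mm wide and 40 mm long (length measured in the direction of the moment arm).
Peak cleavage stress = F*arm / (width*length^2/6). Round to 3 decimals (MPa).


Moment = 556 * 42 = 23352 N*mm
Section modulus = 35 * 1600 / 6 = 56000 / 6 mm^3
Stress = 23352 / (56000 / 6) = 140112 / 56000
= 2.502 MPa

2.502


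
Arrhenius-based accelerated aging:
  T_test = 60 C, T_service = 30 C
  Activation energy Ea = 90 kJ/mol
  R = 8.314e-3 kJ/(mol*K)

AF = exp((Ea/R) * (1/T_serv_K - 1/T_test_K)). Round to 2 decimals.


T_test_K = 333.15, T_serv_K = 303.15
AF = exp((90/8.314e-3) * (1/303.15 - 1/333.15))
= 24.92

24.92


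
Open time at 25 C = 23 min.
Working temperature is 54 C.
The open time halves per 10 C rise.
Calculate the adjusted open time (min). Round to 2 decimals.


factor = 2^((54 - 25) / 10) = 7.4643
ot = 23 / 7.4643 = 3.08 min

3.08


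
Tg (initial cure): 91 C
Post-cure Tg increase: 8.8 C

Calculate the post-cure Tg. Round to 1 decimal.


Post-cure Tg = 91 + 8.8 = 99.8 C

99.8


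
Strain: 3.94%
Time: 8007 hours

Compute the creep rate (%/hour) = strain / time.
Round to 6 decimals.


Creep rate = 3.94 / 8007
= 0.000492 %/h

0.000492


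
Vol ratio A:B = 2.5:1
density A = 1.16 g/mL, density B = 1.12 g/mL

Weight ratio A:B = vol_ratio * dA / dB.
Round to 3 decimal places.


Weight ratio = 2.5 * 1.16 / 1.12
= 2.589

2.589


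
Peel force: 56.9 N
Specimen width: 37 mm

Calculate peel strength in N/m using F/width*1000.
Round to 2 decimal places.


Peel strength = 56.9 / 37 * 1000 = 1537.84 N/m

1537.84


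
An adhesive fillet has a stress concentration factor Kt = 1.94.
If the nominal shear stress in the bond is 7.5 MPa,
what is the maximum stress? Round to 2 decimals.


Max stress = 7.5 * 1.94 = 14.55 MPa

14.55


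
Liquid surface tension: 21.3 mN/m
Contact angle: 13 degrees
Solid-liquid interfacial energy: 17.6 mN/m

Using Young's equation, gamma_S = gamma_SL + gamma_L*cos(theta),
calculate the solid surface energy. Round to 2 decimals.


gamma_S = 17.6 + 21.3 * cos(13)
= 38.35 mN/m

38.35


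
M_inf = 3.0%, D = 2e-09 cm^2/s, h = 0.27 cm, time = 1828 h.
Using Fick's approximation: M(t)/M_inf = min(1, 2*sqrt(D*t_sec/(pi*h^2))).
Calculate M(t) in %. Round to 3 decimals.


t = 6580800 s
ratio = min(1, 2*sqrt(2e-09*6580800/(pi*0.0729)))
= 0.479453
M(t) = 3.0 * 0.479453 = 1.438%

1.438


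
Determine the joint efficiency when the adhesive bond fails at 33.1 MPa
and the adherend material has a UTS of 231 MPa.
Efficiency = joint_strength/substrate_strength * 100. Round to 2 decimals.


Joint efficiency = 33.1 / 231 * 100
= 14.33%

14.33


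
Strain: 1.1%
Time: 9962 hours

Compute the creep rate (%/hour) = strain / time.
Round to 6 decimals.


Creep rate = 1.1 / 9962
= 0.000110 %/h

0.000110


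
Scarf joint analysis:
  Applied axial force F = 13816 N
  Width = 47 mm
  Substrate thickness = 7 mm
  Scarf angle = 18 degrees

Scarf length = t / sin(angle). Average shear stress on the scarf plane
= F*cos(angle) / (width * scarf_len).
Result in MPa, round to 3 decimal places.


Scarf length = 7 / sin(18 deg) = 22.6525 mm
cos(18 deg) = 0.951057
Shear = 13816 * 0.951057 / (47 * 22.6525)
= 12.342 MPa

12.342


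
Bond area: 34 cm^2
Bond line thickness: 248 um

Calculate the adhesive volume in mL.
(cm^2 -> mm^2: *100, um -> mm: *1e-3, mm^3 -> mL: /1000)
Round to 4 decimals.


V = 34*100 * 248*1e-3 / 1000
= 0.8432 mL

0.8432


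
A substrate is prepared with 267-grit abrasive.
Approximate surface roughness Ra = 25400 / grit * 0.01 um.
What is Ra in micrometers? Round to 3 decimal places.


Ra = 25400 / 267 * 0.01 = 0.951 um

0.951


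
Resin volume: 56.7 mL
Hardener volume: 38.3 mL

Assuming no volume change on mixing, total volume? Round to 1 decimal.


V_total = 56.7 + 38.3 = 95.0 mL

95.0


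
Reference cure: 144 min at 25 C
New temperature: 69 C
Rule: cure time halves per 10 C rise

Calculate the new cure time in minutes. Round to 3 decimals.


factor = 2^((69-25)/10) = 21.1121
t_new = 144 / 21.1121 = 6.821 min

6.821


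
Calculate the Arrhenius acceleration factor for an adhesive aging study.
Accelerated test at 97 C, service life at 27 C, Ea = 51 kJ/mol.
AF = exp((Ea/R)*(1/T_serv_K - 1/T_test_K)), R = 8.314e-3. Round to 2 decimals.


T_test = 370.15 K, T_serv = 300.15 K
Ea/R = 51 / 0.008314 = 6134.23
AF = exp(6134.23 * (1/300.15 - 1/370.15))
= 47.70

47.70


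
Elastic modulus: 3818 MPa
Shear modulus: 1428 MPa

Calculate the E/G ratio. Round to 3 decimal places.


E / G = 3818 / 1428 = 2.674

2.674


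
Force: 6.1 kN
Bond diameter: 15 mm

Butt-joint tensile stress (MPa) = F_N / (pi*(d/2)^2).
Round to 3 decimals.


F_N = 6.1 * 1000 = 6100.0 N
A = pi*(7.5)^2 = 176.7146 mm^2
stress = 6100.0 / 176.7146 = 34.519 MPa

34.519


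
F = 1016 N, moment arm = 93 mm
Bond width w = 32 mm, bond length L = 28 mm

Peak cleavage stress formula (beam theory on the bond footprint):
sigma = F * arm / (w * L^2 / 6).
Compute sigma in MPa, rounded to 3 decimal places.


sigma = (1016 * 93) / (32 * 784 / 6)
= 94488 * 6 / 25088
= 566928 / 25088
= 22.598 MPa

22.598


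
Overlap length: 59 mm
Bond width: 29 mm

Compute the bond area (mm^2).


Bond area = 59 * 29 = 1711 mm^2

1711


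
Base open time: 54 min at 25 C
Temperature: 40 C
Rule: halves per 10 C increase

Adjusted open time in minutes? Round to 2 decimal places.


Acceleration = 2^((40-25)/10) = 2.8284
Open time = 54 / 2.8284 = 19.09 min

19.09


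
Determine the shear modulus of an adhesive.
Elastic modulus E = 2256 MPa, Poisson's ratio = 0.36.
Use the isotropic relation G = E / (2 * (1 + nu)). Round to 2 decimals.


G = 2256 / (2*(1+0.36)) = 2256 / 2.72
= 829.41 MPa

829.41


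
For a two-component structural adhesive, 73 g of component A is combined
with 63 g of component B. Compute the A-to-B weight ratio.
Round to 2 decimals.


Weight ratio A:B = 73 / 63
= 1.16

1.16


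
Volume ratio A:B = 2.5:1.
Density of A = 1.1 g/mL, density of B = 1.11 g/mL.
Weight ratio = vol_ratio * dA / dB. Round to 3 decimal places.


Wt ratio = 2.5 * 1.1 / 1.11
= 2.477

2.477


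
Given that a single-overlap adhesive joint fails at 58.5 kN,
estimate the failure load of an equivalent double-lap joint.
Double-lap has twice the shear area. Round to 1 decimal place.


Double-lap factor = 2
Expected load = 58.5 * 2 = 117.0 kN

117.0


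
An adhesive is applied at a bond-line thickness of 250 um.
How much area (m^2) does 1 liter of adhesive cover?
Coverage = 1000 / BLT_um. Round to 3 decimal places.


Coverage = 1000 / 250 = 4.000 m^2

4.000
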